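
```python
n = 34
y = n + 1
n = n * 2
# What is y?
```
Trace:
  n=34
  n=34, y=35
  n=68, y=35

Final answer: 35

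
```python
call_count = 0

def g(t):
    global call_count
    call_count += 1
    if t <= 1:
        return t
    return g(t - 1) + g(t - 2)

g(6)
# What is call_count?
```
Call trace (a repeated sub-call is expanded the first time; later identical calls just restate its return value):
g(t=6)
  g(t=5)
    g(t=4)
      g(t=3)
        g(t=2)
          g(t=1)
          -> return 1
          g(t=0)
          -> return 0
        -> return 1
        g(t=1)
        -> return 1
      -> return 2
      g(t=2) -> return 1  (same call as traced above)
    -> return 3
    g(t=3) -> return 2  (same call as traced above)
  -> return 5
  g(t=4) -> return 3  (same call as traced above)
-> return 8

call_count is incremented once per call, so count the calls in each subtree. Let C(t) = number of calls made by g(t).
C(0) = C(1) = 1 (base case, no recursion); C(t) = 1 + C(t - 1) + C(t - 2) otherwise.
C(2) = 1 + C(1) + C(0) = 1 + 1 + 1 = 3
C(3) = 1 + C(2) + C(1) = 1 + 3 + 1 = 5
C(4) = 1 + C(3) + C(2) = 1 + 5 + 3 = 9
C(5) = 1 + C(4) + C(3) = 1 + 9 + 5 = 15
C(6) = 1 + C(5) + C(4) = 1 + 15 + 9 = 25
call_count = C(6) = 25

Final answer: 25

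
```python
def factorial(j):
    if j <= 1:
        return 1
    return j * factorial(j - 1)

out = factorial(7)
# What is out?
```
Call trace:
factorial(j=7)
  factorial(j=6)
    factorial(j=5)
      factorial(j=4)
        factorial(j=3)
          factorial(j=2)
            factorial(j=1)
            -> return 1
          -> return 2
        -> return 6
      -> return 24
    -> return 120
  -> return 720
-> return 5040

Final answer: 5040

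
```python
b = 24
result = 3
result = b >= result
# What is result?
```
Trace:
  b=24
  b=24, result=3
  b=24, result=True

Final answer: True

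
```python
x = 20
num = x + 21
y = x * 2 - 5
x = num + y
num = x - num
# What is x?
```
Trace:
  x=20
  x=20, num=41
  x=20, num=41, y=35
  x=76, num=41, y=35
  x=76, num=35, y=35

Final answer: 76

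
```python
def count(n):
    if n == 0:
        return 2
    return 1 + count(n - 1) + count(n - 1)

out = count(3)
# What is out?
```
Call trace (a repeated sub-call is expanded the first time; later identical calls just restate its return value):
count(n=3)
  count(n=2)
    count(n=1)
      count(n=0)
      -> return 2
      count(n=0)
      -> return 2
    -> return 5
    count(n=1) -> return 5  (same call as traced above)
  -> return 11
  count(n=2) -> return 11  (same call as traced above)
-> return 23

Final answer: 23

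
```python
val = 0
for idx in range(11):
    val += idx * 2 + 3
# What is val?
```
Trace:
  val=0
  val=3, idx=0
  val=8, idx=1
  val=15, idx=2
  val=24, idx=3
  val=35, idx=4
  val=48, idx=5
  val=63, idx=6
  val=80, idx=7
  val=99, idx=8
  val=120, idx=9
  val=143, idx=10

Final answer: 143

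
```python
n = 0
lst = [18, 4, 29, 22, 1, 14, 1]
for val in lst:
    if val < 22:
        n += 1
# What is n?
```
Trace:
  n=0
  n=1, val=18
  n=2, val=4
  n=2, val=29
  n=2, val=22
  n=3, val=1
  n=4, val=14
  n=5, val=1

Final answer: 5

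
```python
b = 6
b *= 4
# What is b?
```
Trace:
  b=6
  b=24

Final answer: 24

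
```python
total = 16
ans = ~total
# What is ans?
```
Trace:
  total=16
  total=16, ans=-17

Final answer: -17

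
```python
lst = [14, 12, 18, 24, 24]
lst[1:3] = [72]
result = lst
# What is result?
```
Trace:
  lst=[14, 12, 18, 24, 24]
  lst=[14, 72, 24, 24]
  lst=[14, 72, 24, 24], result=[14, 72, 24, 24]

Final answer: [14, 72, 24, 24]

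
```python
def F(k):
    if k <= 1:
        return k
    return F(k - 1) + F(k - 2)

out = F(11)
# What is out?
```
Call trace (a repeated sub-call is expanded the first time; later identical calls just restate its return value):
F(k=11)
  F(k=10)
    F(k=9)
      F(k=8)
        F(k=7)
          F(k=6)
            F(k=5)
              F(k=4)
                F(k=3)
                  F(k=2)
                    F(k=1)
                    -> return 1
                    F(k=0)
                    -> return 0
                  -> return 1
                  F(k=1)
                  -> return 1
                -> return 2
                F(k=2) -> return 1  (same call as traced above)
              -> return 3
              F(k=3) -> return 2  (same call as traced above)
            -> return 5
            F(k=4) -> return 3  (same call as traced above)
          -> return 8
          F(k=5) -> return 5  (same call as traced above)
        -> return 13
        F(k=6) -> return 8  (same call as traced above)
      -> return 21
      F(k=7) -> return 13  (same call as traced above)
    -> return 34
    F(k=8) -> return 21  (same call as traced above)
  -> return 55
  F(k=9) -> return 34  (same call as traced above)
-> return 89

Final answer: 89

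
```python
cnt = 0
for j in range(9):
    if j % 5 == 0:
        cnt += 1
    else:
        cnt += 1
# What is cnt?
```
Trace:
  cnt=0
  cnt=1, j=0
  cnt=2, j=1
  cnt=3, j=2
  cnt=4, j=3
  cnt=5, j=4
  cnt=6, j=5
  cnt=7, j=6
  cnt=8, j=7
  cnt=9, j=8

Final answer: 9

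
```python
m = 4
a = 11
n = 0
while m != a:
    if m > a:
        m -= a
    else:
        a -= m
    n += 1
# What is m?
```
Trace:
  m=4
  m=4, a=11
  m=4, a=11, n=0
  m=4, a=7, n=1
  m=4, a=3, n=2
  m=1, a=3, n=3
  m=1, a=2, n=4
  m=1, a=1, n=5

Final answer: 1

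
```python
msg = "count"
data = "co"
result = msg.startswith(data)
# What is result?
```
Trace:
  msg='count'
  msg='count', data='co'
  msg='count', data='co', result=True

Final answer: True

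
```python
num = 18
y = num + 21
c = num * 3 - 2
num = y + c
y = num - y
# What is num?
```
Trace:
  num=18
  num=18, y=39
  num=18, y=39, c=52
  num=91, y=39, c=52
  num=91, y=52, c=52

Final answer: 91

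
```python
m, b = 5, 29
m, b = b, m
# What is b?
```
Trace:
  m=5, b=29
  m=29, b=5

Final answer: 5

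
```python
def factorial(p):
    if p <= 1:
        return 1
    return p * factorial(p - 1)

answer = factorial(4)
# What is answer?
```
Call trace:
factorial(p=4)
  factorial(p=3)
    factorial(p=2)
      factorial(p=1)
      -> return 1
    -> return 2
  -> return 6
-> return 24

Final answer: 24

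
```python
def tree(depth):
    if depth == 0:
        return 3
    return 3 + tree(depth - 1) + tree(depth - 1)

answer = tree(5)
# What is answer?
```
Call trace (a repeated sub-call is expanded the first time; later identical calls just restate its return value):
tree(depth=5)
  tree(depth=4)
    tree(depth=3)
      tree(depth=2)
        tree(depth=1)
          tree(depth=0)
          -> return 3
          tree(depth=0)
          -> return 3
        -> return 9
        tree(depth=1) -> return 9  (same call as traced above)
      -> return 21
      tree(depth=2) -> return 21  (same call as traced above)
    -> return 45
    tree(depth=3) -> return 45  (same call as traced above)
  -> return 93
  tree(depth=4) -> return 93  (same call as traced above)
-> return 189

Final answer: 189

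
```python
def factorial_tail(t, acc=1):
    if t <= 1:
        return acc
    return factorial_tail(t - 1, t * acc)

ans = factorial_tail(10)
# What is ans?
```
Call trace:
factorial_tail(t=10, acc=1)
  factorial_tail(t=9, acc=10)
    factorial_tail(t=8, acc=90)
      factorial_tail(t=7, acc=720)
        factorial_tail(t=6, acc=5040)
          factorial_tail(t=5, acc=30240)
            factorial_tail(t=4, acc=151200)
              factorial_tail(t=3, acc=604800)
                factorial_tail(t=2, acc=1814400)
                  factorial_tail(t=1, acc=3628800)
                  -> return 3628800
                -> return 3628800
              -> return 3628800
            -> return 3628800
          -> return 3628800
        -> return 3628800
      -> return 3628800
    -> return 3628800
  -> return 3628800
-> return 3628800

Final answer: 3628800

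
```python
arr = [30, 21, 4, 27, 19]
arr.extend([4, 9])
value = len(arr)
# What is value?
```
Trace:
  arr=[30, 21, 4, 27, 19]
  arr=[30, 21, 4, 27, 19, 4, 9]
  arr=[30, 21, 4, 27, 19, 4, 9], value=7

Final answer: 7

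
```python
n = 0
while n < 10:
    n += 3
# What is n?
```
Trace:
  n=0
  n=3
  n=6
  n=9
  n=12

Final answer: 12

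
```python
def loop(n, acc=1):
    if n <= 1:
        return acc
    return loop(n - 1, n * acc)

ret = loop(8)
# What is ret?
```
Call trace:
loop(n=8, acc=1)
  loop(n=7, acc=8)
    loop(n=6, acc=56)
      loop(n=5, acc=336)
        loop(n=4, acc=1680)
          loop(n=3, acc=6720)
            loop(n=2, acc=20160)
              loop(n=1, acc=40320)
              -> return 40320
            -> return 40320
          -> return 40320
        -> return 40320
      -> return 40320
    -> return 40320
  -> return 40320
-> return 40320

Final answer: 40320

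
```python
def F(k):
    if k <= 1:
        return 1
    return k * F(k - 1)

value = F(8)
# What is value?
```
Call trace:
F(k=8)
  F(k=7)
    F(k=6)
      F(k=5)
        F(k=4)
          F(k=3)
            F(k=2)
              F(k=1)
              -> return 1
            -> return 2
          -> return 6
        -> return 24
      -> return 120
    -> return 720
  -> return 5040
-> return 40320

Final answer: 40320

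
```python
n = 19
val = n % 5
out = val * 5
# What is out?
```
Trace:
  n=19
  n=19, val=4
  n=19, val=4, out=20

Final answer: 20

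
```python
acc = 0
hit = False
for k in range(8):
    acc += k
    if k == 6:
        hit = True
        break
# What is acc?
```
Trace:
  acc=0
  acc=0, hit=False
  acc=0, hit=False, k=0
  acc=1, hit=False, k=1
  acc=3, hit=False, k=2
  acc=6, hit=False, k=3
  acc=10, hit=False, k=4
  acc=15, hit=False, k=5
  acc=21, hit=True, k=6

Final answer: 21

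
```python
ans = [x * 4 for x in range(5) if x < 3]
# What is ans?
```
Trace:
  x=0
  x=1
  x=2
  x=3
  x=4
  ans=[0, 4, 8]

Final answer: [0, 4, 8]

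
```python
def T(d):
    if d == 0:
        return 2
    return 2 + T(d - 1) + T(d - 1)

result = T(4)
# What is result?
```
Call trace (a repeated sub-call is expanded the first time; later identical calls just restate its return value):
T(d=4)
  T(d=3)
    T(d=2)
      T(d=1)
        T(d=0)
        -> return 2
        T(d=0)
        -> return 2
      -> return 6
      T(d=1) -> return 6  (same call as traced above)
    -> return 14
    T(d=2) -> return 14  (same call as traced above)
  -> return 30
  T(d=3) -> return 30  (same call as traced above)
-> return 62

Final answer: 62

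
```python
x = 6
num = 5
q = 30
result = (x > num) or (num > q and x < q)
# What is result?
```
Trace:
  x=6
  x=6, num=5
  x=6, num=5, q=30
  x=6, num=5, q=30, result=True

Final answer: True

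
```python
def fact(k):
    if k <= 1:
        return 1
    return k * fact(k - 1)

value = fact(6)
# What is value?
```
Call trace:
fact(k=6)
  fact(k=5)
    fact(k=4)
      fact(k=3)
        fact(k=2)
          fact(k=1)
          -> return 1
        -> return 2
      -> return 6
    -> return 24
  -> return 120
-> return 720

Final answer: 720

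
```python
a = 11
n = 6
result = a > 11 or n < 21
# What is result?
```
Trace:
  a=11
  a=11, n=6
  a=11, n=6, result=True

Final answer: True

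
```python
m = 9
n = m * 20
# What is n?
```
Trace:
  m=9
  m=9, n=180

Final answer: 180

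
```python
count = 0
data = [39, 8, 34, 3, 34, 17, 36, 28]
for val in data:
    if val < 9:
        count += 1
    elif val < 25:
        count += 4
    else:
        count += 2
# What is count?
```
Trace:
  count=0
  count=2, val=39
  count=3, val=8
  count=5, val=34
  count=6, val=3
  count=8, val=34
  count=12, val=17
  count=14, val=36
  count=16, val=28

Final answer: 16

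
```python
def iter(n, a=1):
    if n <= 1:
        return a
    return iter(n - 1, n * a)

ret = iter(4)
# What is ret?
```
Call trace:
iter(n=4, a=1)
  iter(n=3, a=4)
    iter(n=2, a=12)
      iter(n=1, a=24)
      -> return 24
    -> return 24
  -> return 24
-> return 24

Final answer: 24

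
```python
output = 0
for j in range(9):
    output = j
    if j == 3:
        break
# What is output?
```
Trace:
  output=0
  output=0, j=0
  output=1, j=1
  output=2, j=2
  output=3, j=3

Final answer: 3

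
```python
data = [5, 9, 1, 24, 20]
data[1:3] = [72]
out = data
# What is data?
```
Trace:
  data=[5, 9, 1, 24, 20]
  data=[5, 72, 24, 20]
  data=[5, 72, 24, 20], out=[5, 72, 24, 20]

Final answer: [5, 72, 24, 20]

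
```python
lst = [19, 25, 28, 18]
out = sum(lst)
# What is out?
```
Trace:
  lst=[19, 25, 28, 18]
  lst=[19, 25, 28, 18], out=90

Final answer: 90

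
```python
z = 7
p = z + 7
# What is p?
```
Trace:
  z=7
  z=7, p=14

Final answer: 14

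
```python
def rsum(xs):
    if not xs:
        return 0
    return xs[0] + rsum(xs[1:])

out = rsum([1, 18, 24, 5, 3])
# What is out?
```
Call trace:
rsum(xs=[1, 18, 24, 5, 3])
  rsum(xs=[18, 24, 5, 3])
    rsum(xs=[24, 5, 3])
      rsum(xs=[5, 3])
        rsum(xs=[3])
          rsum(xs=[])
          -> return 0
        -> return 3
      -> return 8
    -> return 32
  -> return 50
-> return 51

Final answer: 51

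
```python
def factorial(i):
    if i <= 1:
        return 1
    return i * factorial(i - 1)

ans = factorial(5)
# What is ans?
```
Call trace:
factorial(i=5)
  factorial(i=4)
    factorial(i=3)
      factorial(i=2)
        factorial(i=1)
        -> return 1
      -> return 2
    -> return 6
  -> return 24
-> return 120

Final answer: 120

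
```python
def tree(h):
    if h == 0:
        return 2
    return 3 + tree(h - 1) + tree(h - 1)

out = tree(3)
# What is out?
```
Call trace (a repeated sub-call is expanded the first time; later identical calls just restate its return value):
tree(h=3)
  tree(h=2)
    tree(h=1)
      tree(h=0)
      -> return 2
      tree(h=0)
      -> return 2
    -> return 7
    tree(h=1) -> return 7  (same call as traced above)
  -> return 17
  tree(h=2) -> return 17  (same call as traced above)
-> return 37

Final answer: 37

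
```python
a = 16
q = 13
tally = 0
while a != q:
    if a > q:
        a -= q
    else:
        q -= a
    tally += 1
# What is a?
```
Trace:
  a=16
  a=16, q=13
  a=16, q=13, tally=0
  a=3, q=13, tally=1
  a=3, q=10, tally=2
  a=3, q=7, tally=3
  a=3, q=4, tally=4
  a=3, q=1, tally=5
  a=2, q=1, tally=6
  a=1, q=1, tally=7

Final answer: 1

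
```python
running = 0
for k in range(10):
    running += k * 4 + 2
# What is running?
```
Trace:
  running=0
  running=2, k=0
  running=8, k=1
  running=18, k=2
  running=32, k=3
  running=50, k=4
  running=72, k=5
  running=98, k=6
  running=128, k=7
  running=162, k=8
  running=200, k=9

Final answer: 200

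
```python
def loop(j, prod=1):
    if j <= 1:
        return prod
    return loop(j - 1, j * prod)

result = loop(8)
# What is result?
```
Call trace:
loop(j=8, prod=1)
  loop(j=7, prod=8)
    loop(j=6, prod=56)
      loop(j=5, prod=336)
        loop(j=4, prod=1680)
          loop(j=3, prod=6720)
            loop(j=2, prod=20160)
              loop(j=1, prod=40320)
              -> return 40320
            -> return 40320
          -> return 40320
        -> return 40320
      -> return 40320
    -> return 40320
  -> return 40320
-> return 40320

Final answer: 40320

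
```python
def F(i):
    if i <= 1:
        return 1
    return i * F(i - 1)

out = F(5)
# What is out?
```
Call trace:
F(i=5)
  F(i=4)
    F(i=3)
      F(i=2)
        F(i=1)
        -> return 1
      -> return 2
    -> return 6
  -> return 24
-> return 120

Final answer: 120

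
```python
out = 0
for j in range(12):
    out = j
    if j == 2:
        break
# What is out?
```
Trace:
  out=0
  out=0, j=0
  out=1, j=1
  out=2, j=2

Final answer: 2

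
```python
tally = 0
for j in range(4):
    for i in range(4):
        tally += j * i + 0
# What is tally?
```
Trace:
  tally=0
  tally=0, j=0, i=0
  tally=0, j=0, i=1
  tally=0, j=0, i=2
  tally=0, j=0, i=3
  tally=0, j=1, i=0
  tally=1, j=1, i=1
  tally=3, j=1, i=2
  tally=6, j=1, i=3
  tally=6, j=2, i=0
  tally=8, j=2, i=1
  tally=12, j=2, i=2
  tally=18, j=2, i=3
  tally=18, j=3, i=0
  tally=21, j=3, i=1
  tally=27, j=3, i=2
  tally=36, j=3, i=3

Final answer: 36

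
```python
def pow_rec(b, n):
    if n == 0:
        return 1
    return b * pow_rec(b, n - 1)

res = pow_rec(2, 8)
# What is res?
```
Call trace:
pow_rec(b=2, n=8)
  pow_rec(b=2, n=7)
    pow_rec(b=2, n=6)
      pow_rec(b=2, n=5)
        pow_rec(b=2, n=4)
          pow_rec(b=2, n=3)
            pow_rec(b=2, n=2)
              pow_rec(b=2, n=1)
                pow_rec(b=2, n=0)
                -> return 1
              -> return 2
            -> return 4
          -> return 8
        -> return 16
      -> return 32
    -> return 64
  -> return 128
-> return 256

Final answer: 256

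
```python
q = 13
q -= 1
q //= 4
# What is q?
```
Trace:
  q=13
  q=12
  q=3

Final answer: 3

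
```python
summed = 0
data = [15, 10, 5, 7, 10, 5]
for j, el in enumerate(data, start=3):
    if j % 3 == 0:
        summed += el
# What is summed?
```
Trace:
  summed=0
  summed=15, j=3, el=15
  summed=15, j=4, el=10
  summed=15, j=5, el=5
  summed=22, j=6, el=7
  summed=22, j=7, el=10
  summed=22, j=8, el=5

Final answer: 22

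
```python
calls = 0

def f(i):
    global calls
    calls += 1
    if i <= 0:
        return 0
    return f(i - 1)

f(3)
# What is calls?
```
Call trace:
f(i=3)
  f(i=2)
    f(i=1)
      f(i=0)
      -> return 0
    -> return 0
  -> return 0
-> return 0

calls is incremented once per call. f is entered once for each i = 3, 2, 1, 0 (the i <= 0 call returns without recursing), i.e. 3 + 1 calls.
calls = 4

Final answer: 4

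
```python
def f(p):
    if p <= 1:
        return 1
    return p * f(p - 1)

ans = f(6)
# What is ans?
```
Call trace:
f(p=6)
  f(p=5)
    f(p=4)
      f(p=3)
        f(p=2)
          f(p=1)
          -> return 1
        -> return 2
      -> return 6
    -> return 24
  -> return 120
-> return 720

Final answer: 720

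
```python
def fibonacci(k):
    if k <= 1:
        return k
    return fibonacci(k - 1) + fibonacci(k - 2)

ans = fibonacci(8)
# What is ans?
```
Call trace (a repeated sub-call is expanded the first time; later identical calls just restate its return value):
fibonacci(k=8)
  fibonacci(k=7)
    fibonacci(k=6)
      fibonacci(k=5)
        fibonacci(k=4)
          fibonacci(k=3)
            fibonacci(k=2)
              fibonacci(k=1)
              -> return 1
              fibonacci(k=0)
              -> return 0
            -> return 1
            fibonacci(k=1)
            -> return 1
          -> return 2
          fibonacci(k=2) -> return 1  (same call as traced above)
        -> return 3
        fibonacci(k=3) -> return 2  (same call as traced above)
      -> return 5
      fibonacci(k=4) -> return 3  (same call as traced above)
    -> return 8
    fibonacci(k=5) -> return 5  (same call as traced above)
  -> return 13
  fibonacci(k=6) -> return 8  (same call as traced above)
-> return 21

Final answer: 21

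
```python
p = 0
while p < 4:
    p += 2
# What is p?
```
Trace:
  p=0
  p=2
  p=4

Final answer: 4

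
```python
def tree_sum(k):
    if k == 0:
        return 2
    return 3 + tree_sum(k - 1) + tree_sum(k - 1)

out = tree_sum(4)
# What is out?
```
Call trace (a repeated sub-call is expanded the first time; later identical calls just restate its return value):
tree_sum(k=4)
  tree_sum(k=3)
    tree_sum(k=2)
      tree_sum(k=1)
        tree_sum(k=0)
        -> return 2
        tree_sum(k=0)
        -> return 2
      -> return 7
      tree_sum(k=1) -> return 7  (same call as traced above)
    -> return 17
    tree_sum(k=2) -> return 17  (same call as traced above)
  -> return 37
  tree_sum(k=3) -> return 37  (same call as traced above)
-> return 77

Final answer: 77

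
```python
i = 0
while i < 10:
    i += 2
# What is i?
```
Trace:
  i=0
  i=2
  i=4
  i=6
  i=8
  i=10

Final answer: 10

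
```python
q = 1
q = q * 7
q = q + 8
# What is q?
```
Trace:
  q=1
  q=7
  q=15

Final answer: 15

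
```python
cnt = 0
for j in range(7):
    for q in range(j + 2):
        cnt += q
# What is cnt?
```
Trace:
  cnt=0
  cnt=0, j=0, q=0
  cnt=1, j=0, q=1
  cnt=1, j=1, q=0
  cnt=2, j=1, q=1
  cnt=4, j=1, q=2
  cnt=4, j=2, q=0
  cnt=5, j=2, q=1
  cnt=7, j=2, q=2
  cnt=10, j=2, q=3
  cnt=10, j=3, q=0
  cnt=11, j=3, q=1
  cnt=13, j=3, q=2
  cnt=16, j=3, q=3
  cnt=20, j=3, q=4
  cnt=20, j=4, q=0
  cnt=21, j=4, q=1
  cnt=23, j=4, q=2
  cnt=26, j=4, q=3
  cnt=30, j=4, q=4
  cnt=35, j=4, q=5
  cnt=35, j=5, q=0
  cnt=36, j=5, q=1
  cnt=38, j=5, q=2
  cnt=41, j=5, q=3
  cnt=45, j=5, q=4
  cnt=50, j=5, q=5
  cnt=56, j=5, q=6
  cnt=56, j=6, q=0
  cnt=57, j=6, q=1
  cnt=59, j=6, q=2
  cnt=62, j=6, q=3
  cnt=66, j=6, q=4
  cnt=71, j=6, q=5
  cnt=77, j=6, q=6
  cnt=84, j=6, q=7

Final answer: 84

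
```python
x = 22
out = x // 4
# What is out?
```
Trace:
  x=22
  x=22, out=5

Final answer: 5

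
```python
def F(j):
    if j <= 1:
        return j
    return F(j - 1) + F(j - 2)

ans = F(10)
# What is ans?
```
Call trace (a repeated sub-call is expanded the first time; later identical calls just restate its return value):
F(j=10)
  F(j=9)
    F(j=8)
      F(j=7)
        F(j=6)
          F(j=5)
            F(j=4)
              F(j=3)
                F(j=2)
                  F(j=1)
                  -> return 1
                  F(j=0)
                  -> return 0
                -> return 1
                F(j=1)
                -> return 1
              -> return 2
              F(j=2) -> return 1  (same call as traced above)
            -> return 3
            F(j=3) -> return 2  (same call as traced above)
          -> return 5
          F(j=4) -> return 3  (same call as traced above)
        -> return 8
        F(j=5) -> return 5  (same call as traced above)
      -> return 13
      F(j=6) -> return 8  (same call as traced above)
    -> return 21
    F(j=7) -> return 13  (same call as traced above)
  -> return 34
  F(j=8) -> return 21  (same call as traced above)
-> return 55

Final answer: 55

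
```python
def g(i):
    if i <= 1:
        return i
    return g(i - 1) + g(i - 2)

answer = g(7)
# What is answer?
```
Call trace (a repeated sub-call is expanded the first time; later identical calls just restate its return value):
g(i=7)
  g(i=6)
    g(i=5)
      g(i=4)
        g(i=3)
          g(i=2)
            g(i=1)
            -> return 1
            g(i=0)
            -> return 0
          -> return 1
          g(i=1)
          -> return 1
        -> return 2
        g(i=2) -> return 1  (same call as traced above)
      -> return 3
      g(i=3) -> return 2  (same call as traced above)
    -> return 5
    g(i=4) -> return 3  (same call as traced above)
  -> return 8
  g(i=5) -> return 5  (same call as traced above)
-> return 13

Final answer: 13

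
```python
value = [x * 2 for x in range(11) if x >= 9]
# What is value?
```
Trace:
  x=0
  x=1
  x=2
  x=3
  x=4
  x=5
  x=6
  x=7
  x=8
  x=9
  x=10
  value=[18, 20]

Final answer: [18, 20]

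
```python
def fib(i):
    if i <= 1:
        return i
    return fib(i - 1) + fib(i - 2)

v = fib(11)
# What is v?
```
Call trace (a repeated sub-call is expanded the first time; later identical calls just restate its return value):
fib(i=11)
  fib(i=10)
    fib(i=9)
      fib(i=8)
        fib(i=7)
          fib(i=6)
            fib(i=5)
              fib(i=4)
                fib(i=3)
                  fib(i=2)
                    fib(i=1)
                    -> return 1
                    fib(i=0)
                    -> return 0
                  -> return 1
                  fib(i=1)
                  -> return 1
                -> return 2
                fib(i=2) -> return 1  (same call as traced above)
              -> return 3
              fib(i=3) -> return 2  (same call as traced above)
            -> return 5
            fib(i=4) -> return 3  (same call as traced above)
          -> return 8
          fib(i=5) -> return 5  (same call as traced above)
        -> return 13
        fib(i=6) -> return 8  (same call as traced above)
      -> return 21
      fib(i=7) -> return 13  (same call as traced above)
    -> return 34
    fib(i=8) -> return 21  (same call as traced above)
  -> return 55
  fib(i=9) -> return 34  (same call as traced above)
-> return 89

Final answer: 89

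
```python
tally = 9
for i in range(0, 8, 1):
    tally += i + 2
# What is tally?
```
Trace:
  tally=9
  tally=11, i=0
  tally=14, i=1
  tally=18, i=2
  tally=23, i=3
  tally=29, i=4
  tally=36, i=5
  tally=44, i=6
  tally=53, i=7

Final answer: 53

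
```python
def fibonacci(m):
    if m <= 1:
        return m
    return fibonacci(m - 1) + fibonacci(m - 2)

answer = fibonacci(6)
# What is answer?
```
Call trace (a repeated sub-call is expanded the first time; later identical calls just restate its return value):
fibonacci(m=6)
  fibonacci(m=5)
    fibonacci(m=4)
      fibonacci(m=3)
        fibonacci(m=2)
          fibonacci(m=1)
          -> return 1
          fibonacci(m=0)
          -> return 0
        -> return 1
        fibonacci(m=1)
        -> return 1
      -> return 2
      fibonacci(m=2) -> return 1  (same call as traced above)
    -> return 3
    fibonacci(m=3) -> return 2  (same call as traced above)
  -> return 5
  fibonacci(m=4) -> return 3  (same call as traced above)
-> return 8

Final answer: 8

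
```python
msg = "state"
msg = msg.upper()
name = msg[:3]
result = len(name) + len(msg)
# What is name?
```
Trace:
  msg='state'
  msg='STATE'
  msg='STATE', name='STA'
  msg='STATE', name='STA', result=8

Final answer: 'STA'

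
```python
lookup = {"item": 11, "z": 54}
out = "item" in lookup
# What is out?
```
Trace:
  lookup={'item': 11, 'z': 54}
  lookup={'item': 11, 'z': 54}, out=True

Final answer: True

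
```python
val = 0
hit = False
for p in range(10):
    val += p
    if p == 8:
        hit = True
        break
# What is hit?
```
Trace:
  val=0
  val=0, hit=False
  val=0, hit=False, p=0
  val=1, hit=False, p=1
  val=3, hit=False, p=2
  val=6, hit=False, p=3
  val=10, hit=False, p=4
  val=15, hit=False, p=5
  val=21, hit=False, p=6
  val=28, hit=False, p=7
  val=36, hit=True, p=8

Final answer: True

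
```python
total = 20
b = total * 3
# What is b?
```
Trace:
  total=20
  total=20, b=60

Final answer: 60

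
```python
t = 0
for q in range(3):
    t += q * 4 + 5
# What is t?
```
Trace:
  t=0
  t=5, q=0
  t=14, q=1
  t=27, q=2

Final answer: 27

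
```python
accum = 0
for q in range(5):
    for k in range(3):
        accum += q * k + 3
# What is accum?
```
Trace:
  accum=0
  accum=3, q=0, k=0
  accum=6, q=0, k=1
  accum=9, q=0, k=2
  accum=12, q=1, k=0
  accum=16, q=1, k=1
  accum=21, q=1, k=2
  accum=24, q=2, k=0
  accum=29, q=2, k=1
  accum=36, q=2, k=2
  accum=39, q=3, k=0
  accum=45, q=3, k=1
  accum=54, q=3, k=2
  accum=57, q=4, k=0
  accum=64, q=4, k=1
  accum=75, q=4, k=2

Final answer: 75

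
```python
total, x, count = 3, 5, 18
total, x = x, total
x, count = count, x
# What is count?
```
Trace:
  total=3, x=5, count=18
  total=5, x=3, count=18
  total=5, x=18, count=3

Final answer: 3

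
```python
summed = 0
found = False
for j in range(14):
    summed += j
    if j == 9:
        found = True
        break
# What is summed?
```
Trace:
  summed=0
  summed=0, found=False
  summed=0, found=False, j=0
  summed=1, found=False, j=1
  summed=3, found=False, j=2
  summed=6, found=False, j=3
  summed=10, found=False, j=4
  summed=15, found=False, j=5
  summed=21, found=False, j=6
  summed=28, found=False, j=7
  summed=36, found=False, j=8
  summed=45, found=True, j=9

Final answer: 45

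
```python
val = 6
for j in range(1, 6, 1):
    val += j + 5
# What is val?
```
Trace:
  val=6
  val=12, j=1
  val=19, j=2
  val=27, j=3
  val=36, j=4
  val=46, j=5

Final answer: 46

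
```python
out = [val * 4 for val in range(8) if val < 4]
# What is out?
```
Trace:
  val=0
  val=1
  val=2
  val=3
  val=4
  val=5
  val=6
  val=7
  out=[0, 4, 8, 12]

Final answer: [0, 4, 8, 12]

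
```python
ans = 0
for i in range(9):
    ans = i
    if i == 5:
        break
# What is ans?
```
Trace:
  ans=0
  ans=0, i=0
  ans=1, i=1
  ans=2, i=2
  ans=3, i=3
  ans=4, i=4
  ans=5, i=5

Final answer: 5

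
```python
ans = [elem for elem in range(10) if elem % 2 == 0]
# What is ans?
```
Trace:
  elem=0
  elem=1
  elem=2
  elem=3
  elem=4
  elem=5
  elem=6
  elem=7
  elem=8
  elem=9
  ans=[0, 2, 4, 6, 8]

Final answer: [0, 2, 4, 6, 8]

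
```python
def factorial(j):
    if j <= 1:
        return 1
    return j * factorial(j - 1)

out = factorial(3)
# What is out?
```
Call trace:
factorial(j=3)
  factorial(j=2)
    factorial(j=1)
    -> return 1
  -> return 2
-> return 6

Final answer: 6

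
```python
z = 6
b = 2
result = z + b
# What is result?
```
Trace:
  z=6
  z=6, b=2
  z=6, b=2, result=8

Final answer: 8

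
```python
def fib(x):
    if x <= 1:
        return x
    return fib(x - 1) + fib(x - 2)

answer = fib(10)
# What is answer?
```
Call trace (a repeated sub-call is expanded the first time; later identical calls just restate its return value):
fib(x=10)
  fib(x=9)
    fib(x=8)
      fib(x=7)
        fib(x=6)
          fib(x=5)
            fib(x=4)
              fib(x=3)
                fib(x=2)
                  fib(x=1)
                  -> return 1
                  fib(x=0)
                  -> return 0
                -> return 1
                fib(x=1)
                -> return 1
              -> return 2
              fib(x=2) -> return 1  (same call as traced above)
            -> return 3
            fib(x=3) -> return 2  (same call as traced above)
          -> return 5
          fib(x=4) -> return 3  (same call as traced above)
        -> return 8
        fib(x=5) -> return 5  (same call as traced above)
      -> return 13
      fib(x=6) -> return 8  (same call as traced above)
    -> return 21
    fib(x=7) -> return 13  (same call as traced above)
  -> return 34
  fib(x=8) -> return 21  (same call as traced above)
-> return 55

Final answer: 55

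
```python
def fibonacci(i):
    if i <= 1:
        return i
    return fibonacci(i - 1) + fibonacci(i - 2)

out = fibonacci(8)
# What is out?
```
Call trace (a repeated sub-call is expanded the first time; later identical calls just restate its return value):
fibonacci(i=8)
  fibonacci(i=7)
    fibonacci(i=6)
      fibonacci(i=5)
        fibonacci(i=4)
          fibonacci(i=3)
            fibonacci(i=2)
              fibonacci(i=1)
              -> return 1
              fibonacci(i=0)
              -> return 0
            -> return 1
            fibonacci(i=1)
            -> return 1
          -> return 2
          fibonacci(i=2) -> return 1  (same call as traced above)
        -> return 3
        fibonacci(i=3) -> return 2  (same call as traced above)
      -> return 5
      fibonacci(i=4) -> return 3  (same call as traced above)
    -> return 8
    fibonacci(i=5) -> return 5  (same call as traced above)
  -> return 13
  fibonacci(i=6) -> return 8  (same call as traced above)
-> return 21

Final answer: 21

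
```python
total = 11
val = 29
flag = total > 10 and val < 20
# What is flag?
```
Trace:
  total=11
  total=11, val=29
  total=11, val=29, flag=False

Final answer: False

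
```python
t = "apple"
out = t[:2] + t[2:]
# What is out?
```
Trace:
  t='apple'
  t='apple', out='apple'

Final answer: 'apple'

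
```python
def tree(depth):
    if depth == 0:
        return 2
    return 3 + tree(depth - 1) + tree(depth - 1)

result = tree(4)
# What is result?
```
Call trace (a repeated sub-call is expanded the first time; later identical calls just restate its return value):
tree(depth=4)
  tree(depth=3)
    tree(depth=2)
      tree(depth=1)
        tree(depth=0)
        -> return 2
        tree(depth=0)
        -> return 2
      -> return 7
      tree(depth=1) -> return 7  (same call as traced above)
    -> return 17
    tree(depth=2) -> return 17  (same call as traced above)
  -> return 37
  tree(depth=3) -> return 37  (same call as traced above)
-> return 77

Final answer: 77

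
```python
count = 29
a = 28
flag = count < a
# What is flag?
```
Trace:
  count=29
  count=29, a=28
  count=29, a=28, flag=False

Final answer: False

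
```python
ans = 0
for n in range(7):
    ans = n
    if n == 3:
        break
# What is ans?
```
Trace:
  ans=0
  ans=0, n=0
  ans=1, n=1
  ans=2, n=2
  ans=3, n=3

Final answer: 3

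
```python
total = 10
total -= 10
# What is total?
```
Trace:
  total=10
  total=0

Final answer: 0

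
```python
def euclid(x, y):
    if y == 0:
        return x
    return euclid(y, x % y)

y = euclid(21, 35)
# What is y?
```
Call trace:
euclid(x=21, y=35)
  euclid(x=35, y=21)
    euclid(x=21, y=14)
      euclid(x=14, y=7)
        euclid(x=7, y=0)
        -> return 7
      -> return 7
    -> return 7
  -> return 7
-> return 7

Final answer: 7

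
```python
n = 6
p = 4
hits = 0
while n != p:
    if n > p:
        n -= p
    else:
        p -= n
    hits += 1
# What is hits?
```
Trace:
  n=6
  n=6, p=4
  n=6, p=4, hits=0
  n=2, p=4, hits=1
  n=2, p=2, hits=2

Final answer: 2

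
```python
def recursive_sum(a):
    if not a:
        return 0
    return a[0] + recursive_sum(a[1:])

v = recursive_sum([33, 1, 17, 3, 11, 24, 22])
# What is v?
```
Call trace:
recursive_sum(a=[33, 1, 17, 3, 11, 24, 22])
  recursive_sum(a=[1, 17, 3, 11, 24, 22])
    recursive_sum(a=[17, 3, 11, 24, 22])
      recursive_sum(a=[3, 11, 24, 22])
        recursive_sum(a=[11, 24, 22])
          recursive_sum(a=[24, 22])
            recursive_sum(a=[22])
              recursive_sum(a=[])
              -> return 0
            -> return 22
          -> return 46
        -> return 57
      -> return 60
    -> return 77
  -> return 78
-> return 111

Final answer: 111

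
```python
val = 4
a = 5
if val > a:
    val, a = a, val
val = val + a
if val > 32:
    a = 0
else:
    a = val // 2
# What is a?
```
Trace:
  val=4
  val=4, a=5
  val=4, a=5
  val=9, a=5
  val=9, a=4

Final answer: 4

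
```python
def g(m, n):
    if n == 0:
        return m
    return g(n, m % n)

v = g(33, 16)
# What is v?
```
Call trace:
g(m=33, n=16)
  g(m=16, n=1)
    g(m=1, n=0)
    -> return 1
  -> return 1
-> return 1

Final answer: 1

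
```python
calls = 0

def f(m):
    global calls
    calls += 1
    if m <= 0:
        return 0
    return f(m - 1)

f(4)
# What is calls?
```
Call trace:
f(m=4)
  f(m=3)
    f(m=2)
      f(m=1)
        f(m=0)
        -> return 0
      -> return 0
    -> return 0
  -> return 0
-> return 0

calls is incremented once per call. f is entered once for each m = 4, 3, 2, 1, 0 (the m <= 0 call returns without recursing), i.e. 4 + 1 calls.
calls = 5

Final answer: 5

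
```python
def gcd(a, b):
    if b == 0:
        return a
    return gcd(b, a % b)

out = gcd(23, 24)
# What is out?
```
Call trace:
gcd(a=23, b=24)
  gcd(a=24, b=23)
    gcd(a=23, b=1)
      gcd(a=1, b=0)
      -> return 1
    -> return 1
  -> return 1
-> return 1

Final answer: 1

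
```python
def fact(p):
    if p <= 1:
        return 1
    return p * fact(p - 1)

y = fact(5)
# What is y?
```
Call trace:
fact(p=5)
  fact(p=4)
    fact(p=3)
      fact(p=2)
        fact(p=1)
        -> return 1
      -> return 2
    -> return 6
  -> return 24
-> return 120

Final answer: 120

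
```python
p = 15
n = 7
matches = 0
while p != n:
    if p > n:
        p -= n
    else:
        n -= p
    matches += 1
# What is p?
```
Trace:
  p=15
  p=15, n=7
  p=15, n=7, matches=0
  p=8, n=7, matches=1
  p=1, n=7, matches=2
  p=1, n=6, matches=3
  p=1, n=5, matches=4
  p=1, n=4, matches=5
  p=1, n=3, matches=6
  p=1, n=2, matches=7
  p=1, n=1, matches=8

Final answer: 1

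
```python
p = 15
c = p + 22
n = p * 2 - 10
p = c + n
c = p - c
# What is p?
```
Trace:
  p=15
  p=15, c=37
  p=15, c=37, n=20
  p=57, c=37, n=20
  p=57, c=20, n=20

Final answer: 57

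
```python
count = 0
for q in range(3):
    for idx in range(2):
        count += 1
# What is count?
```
Trace:
  count=0
  count=1, q=0, idx=0
  count=2, q=0, idx=1
  count=3, q=1, idx=0
  count=4, q=1, idx=1
  count=5, q=2, idx=0
  count=6, q=2, idx=1

Final answer: 6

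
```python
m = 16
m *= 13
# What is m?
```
Trace:
  m=16
  m=208

Final answer: 208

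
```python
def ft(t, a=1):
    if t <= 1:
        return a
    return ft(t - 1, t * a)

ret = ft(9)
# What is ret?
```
Call trace:
ft(t=9, a=1)
  ft(t=8, a=9)
    ft(t=7, a=72)
      ft(t=6, a=504)
        ft(t=5, a=3024)
          ft(t=4, a=15120)
            ft(t=3, a=60480)
              ft(t=2, a=181440)
                ft(t=1, a=362880)
                -> return 362880
              -> return 362880
            -> return 362880
          -> return 362880
        -> return 362880
      -> return 362880
    -> return 362880
  -> return 362880
-> return 362880

Final answer: 362880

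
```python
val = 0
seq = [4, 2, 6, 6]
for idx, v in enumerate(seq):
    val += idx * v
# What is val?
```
Trace:
  val=0
  val=0, idx=0, v=4
  val=2, idx=1, v=2
  val=14, idx=2, v=6
  val=32, idx=3, v=6

Final answer: 32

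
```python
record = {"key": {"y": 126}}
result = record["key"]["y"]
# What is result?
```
Trace:
  record={'key': {'y': 126}}
  record={'key': {'y': 126}}, result=126

Final answer: 126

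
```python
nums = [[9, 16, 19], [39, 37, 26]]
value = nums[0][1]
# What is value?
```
Trace:
  nums=[[9, 16, 19], [39, 37, 26]]
  nums=[[9, 16, 19], [39, 37, 26]], value=16

Final answer: 16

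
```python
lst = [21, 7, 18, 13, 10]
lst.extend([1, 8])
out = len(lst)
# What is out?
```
Trace:
  lst=[21, 7, 18, 13, 10]
  lst=[21, 7, 18, 13, 10, 1, 8]
  lst=[21, 7, 18, 13, 10, 1, 8], out=7

Final answer: 7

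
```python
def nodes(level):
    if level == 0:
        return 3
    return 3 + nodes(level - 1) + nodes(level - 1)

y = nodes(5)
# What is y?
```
Call trace (a repeated sub-call is expanded the first time; later identical calls just restate its return value):
nodes(level=5)
  nodes(level=4)
    nodes(level=3)
      nodes(level=2)
        nodes(level=1)
          nodes(level=0)
          -> return 3
          nodes(level=0)
          -> return 3
        -> return 9
        nodes(level=1) -> return 9  (same call as traced above)
      -> return 21
      nodes(level=2) -> return 21  (same call as traced above)
    -> return 45
    nodes(level=3) -> return 45  (same call as traced above)
  -> return 93
  nodes(level=4) -> return 93  (same call as traced above)
-> return 189

Final answer: 189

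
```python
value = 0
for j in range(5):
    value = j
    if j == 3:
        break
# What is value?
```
Trace:
  value=0
  value=0, j=0
  value=1, j=1
  value=2, j=2
  value=3, j=3

Final answer: 3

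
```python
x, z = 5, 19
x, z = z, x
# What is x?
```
Trace:
  x=5, z=19
  x=19, z=5

Final answer: 19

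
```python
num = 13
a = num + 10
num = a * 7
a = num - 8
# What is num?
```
Trace:
  num=13
  num=13, a=23
  num=161, a=23
  num=161, a=153

Final answer: 161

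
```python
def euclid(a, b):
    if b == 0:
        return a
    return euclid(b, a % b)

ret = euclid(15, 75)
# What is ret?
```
Call trace:
euclid(a=15, b=75)
  euclid(a=75, b=15)
    euclid(a=15, b=0)
    -> return 15
  -> return 15
-> return 15

Final answer: 15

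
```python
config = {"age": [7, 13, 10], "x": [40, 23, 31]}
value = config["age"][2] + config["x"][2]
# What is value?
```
Trace:
  config={'age': [7, 13, 10], 'x': [40, 23, 31]}
  config={'age': [7, 13, 10], 'x': [40, 23, 31]}, value=41

Final answer: 41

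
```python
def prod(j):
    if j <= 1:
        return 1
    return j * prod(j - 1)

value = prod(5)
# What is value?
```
Call trace:
prod(j=5)
  prod(j=4)
    prod(j=3)
      prod(j=2)
        prod(j=1)
        -> return 1
      -> return 2
    -> return 6
  -> return 24
-> return 120

Final answer: 120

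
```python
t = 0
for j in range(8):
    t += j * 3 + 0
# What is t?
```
Trace:
  t=0
  t=0, j=0
  t=3, j=1
  t=9, j=2
  t=18, j=3
  t=30, j=4
  t=45, j=5
  t=63, j=6
  t=84, j=7

Final answer: 84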